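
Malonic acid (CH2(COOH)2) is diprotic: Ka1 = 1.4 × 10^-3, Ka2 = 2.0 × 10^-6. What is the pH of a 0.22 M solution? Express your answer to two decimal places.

pH = 1.77

Ka1 ≫ Ka2, so treat the first dissociation as the only significant source of H+.
Ka1 = x²/(0.22 − x) = 1.4 × 10^-3
Solving the quadratic: x = (−Ka1 + √(Ka1² + 4·Ka1·C₀))/2 = 1.69 × 10^-2 M
pH = −log(1.69 × 10^-2) = 1.77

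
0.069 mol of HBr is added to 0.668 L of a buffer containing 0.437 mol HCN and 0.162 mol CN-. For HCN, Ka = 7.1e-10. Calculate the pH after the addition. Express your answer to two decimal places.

pH = 8.41

Added H+ converts CN- to HCN: HCN → 0.506 mol, CN- → 0.093 mol.
pKa = −log(7.1 × 10^-10) = 9.149
pH = pKa + log(n_CN-/n_HCN) = 9.149 + log(0.093/0.506) = 9.149 + (-0.736)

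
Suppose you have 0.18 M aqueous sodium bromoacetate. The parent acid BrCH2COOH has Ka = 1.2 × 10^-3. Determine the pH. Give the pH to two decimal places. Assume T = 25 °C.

pH = 8.09

BrCH2COO- is the conjugate base of the weak acid BrCH2COOH.
Kb = Kw/Ka = 1.0×10^-14 / 1.2 × 10^-3 = 8.33 × 10^-12
From the ICE table, Kb = [OH-]²/(0.18 − [OH-]) = 8.33 × 10^-12.
Since Kb ≪ C₀, [OH-] ≈ √(Kb·C₀) = 1.22 × 10^-6 M.
Check: 0.00068% ionized — well under 5%, approximation valid.
pOH = 5.91, so pH = 14.00 − pOH = 8.09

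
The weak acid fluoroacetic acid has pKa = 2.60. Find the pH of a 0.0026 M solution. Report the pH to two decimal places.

FCH2COOH ⇌ FCH2COO- + H+
Ka = 10^(−2.60) = 2.51 × 10^-3
From the ICE table, Ka = x²/(0.0026 − x) = 2.51 × 10^-3.
x is not negligible relative to C₀; solve x² + 0.00251·x − 6.53e-06 = 0.
x = (−Ka + √(Ka² + 4·Ka·C₀))/2 = 1.59 × 10^-3 M
pH = −log[H+] = −log(1.59 × 10^-3) = 2.80

pH = 2.80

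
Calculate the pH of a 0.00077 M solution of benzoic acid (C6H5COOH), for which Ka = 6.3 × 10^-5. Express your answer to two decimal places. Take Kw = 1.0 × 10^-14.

C6H5COOH ⇌ C6H5COO- + H+
From the ICE table, Ka = [H+]²/(0.00077 − [H+]) = 6.3 × 10^-5.
[H+] is not negligible relative to C₀; solve [H+]² + 6.3e-05·[H+] − 4.85e-08 = 0.
[H+] = (−Ka + √(Ka² + 4·Ka·C₀))/2 = 1.91 × 10^-4 M
pH = −log[H+] = −log(1.91 × 10^-4) = 3.72

pH = 3.72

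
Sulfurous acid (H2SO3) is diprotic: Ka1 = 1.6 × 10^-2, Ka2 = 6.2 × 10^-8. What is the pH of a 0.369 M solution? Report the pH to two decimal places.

pH = 1.16

Ka1 ≫ Ka2, so treat the first dissociation as the only significant source of H+.
Ka1 = x²/(0.369 − x) = 1.6 × 10^-2
Solving the quadratic: x = (−Ka1 + √(Ka1² + 4·Ka1·C₀))/2 = 6.93 × 10^-2 M
pH = −log(6.93 × 10^-2) = 1.16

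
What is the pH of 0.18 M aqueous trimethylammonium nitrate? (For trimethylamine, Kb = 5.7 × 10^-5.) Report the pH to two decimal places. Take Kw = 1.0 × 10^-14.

pH = 5.25

(CH3)3NH+ is the conjugate acid of the weak base (CH3)3N.
Ka = Kw/Kb = 1.0×10^-14 / 5.7 × 10^-5 = 1.75 × 10^-10
Ka = x²/(0.18 − x) = 1.75 × 10^-10
Since Ka ≪ C₀, x ≈ √(Ka·C₀) = 5.61 × 10^-6 M.
(x/C₀ = 0.0031% < 5%, so the approximation holds.)
pH = −log(5.61 × 10^-6) = 5.25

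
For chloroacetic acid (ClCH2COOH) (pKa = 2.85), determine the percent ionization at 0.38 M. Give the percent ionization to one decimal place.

ClCH2COOH ⇌ ClCH2COO- + H+; let x = [H+] at equilibrium.
Ka = 10^(−2.85) = 1.41 × 10^-3
Ka = x²/(C₀ − x); solving the quadratic gives x = 2.25 × 10^-2 M.
Fraction ionized = 2.25 × 10^-2 / 0.38 = 0.0592 → 5.9%

5.9%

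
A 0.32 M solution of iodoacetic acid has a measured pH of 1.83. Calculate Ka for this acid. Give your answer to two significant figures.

[H+] = 10^(-1.83) = 1.48 × 10^-2 M
At equilibrium [HA] = 0.32 − 1.48 × 10^-2 = 3.05 × 10^-1 M
Ka = [H+][A-]/[HA] = (1.48 × 10^-2)² / 3.05 × 10^-1 = 7.2 × 10^-4

Ka = 7.2 × 10^-4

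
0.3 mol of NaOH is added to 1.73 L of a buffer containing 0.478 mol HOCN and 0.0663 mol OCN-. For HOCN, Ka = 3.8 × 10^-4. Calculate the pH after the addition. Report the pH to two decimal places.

After neutralization: n(HOCN) = 0.178 mol, n(OCN-) = 0.366 mol.
pKa = −log(3.8 × 10^-4) = 3.420
pH = pKa + log(n_OCN-/n_HOCN) = 3.420 + log(0.366/0.178) = 3.420 + (+0.313)

pH = 3.73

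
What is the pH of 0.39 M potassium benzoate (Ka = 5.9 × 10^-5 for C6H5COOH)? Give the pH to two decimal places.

C6H5COO- is the conjugate base of the weak acid C6H5COOH.
Kb = Kw/Ka = 1.0×10^-14 / 5.9 × 10^-5 = 1.69 × 10^-10
Kb = x²/(0.39 − x) = 1.69 × 10^-10
Since Kb ≪ C₀, x ≈ √(Kb·C₀) = 8.12 × 10^-6 M.
(x/C₀ = 0.0021% < 5%, so the approximation holds.)
pOH = −log(8.12 × 10^-6) = 5.09; pH = 14.00 − 5.09 = 8.91

pH = 8.91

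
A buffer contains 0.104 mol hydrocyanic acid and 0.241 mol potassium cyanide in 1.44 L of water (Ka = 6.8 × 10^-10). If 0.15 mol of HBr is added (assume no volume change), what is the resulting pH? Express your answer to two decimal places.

pH = 8.72

Added H+ converts CN- to HCN: HCN → 0.254 mol, CN- → 0.091 mol.
pKa = −log(6.8 × 10^-10) = 9.167
Henderson–Hasselbalch with mole ratio 0.091/0.254: pH = 9.167 + (-0.446)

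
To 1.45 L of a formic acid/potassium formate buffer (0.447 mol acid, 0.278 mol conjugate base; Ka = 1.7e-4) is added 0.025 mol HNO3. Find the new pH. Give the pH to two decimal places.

pH = 3.50

Added H+ converts HCOO- to HCOOH: HCOOH → 0.472 mol, HCOO- → 0.253 mol.
pKa = −log(1.7 × 10^-4) = 3.770
Henderson–Hasselbalch with mole ratio 0.253/0.472: pH = 3.770 + (-0.271)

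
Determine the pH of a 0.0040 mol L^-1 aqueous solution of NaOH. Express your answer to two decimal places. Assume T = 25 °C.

pH = 11.60

NaOH is a strong base; [OH-] = 0.004 M.
pOH = -log(0.004) = 2.40
pH = 14.00 - 2.40 = 11.60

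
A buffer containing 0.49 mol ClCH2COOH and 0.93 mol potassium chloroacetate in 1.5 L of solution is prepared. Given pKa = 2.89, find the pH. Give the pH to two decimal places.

pH = 3.17

Henderson–Hasselbalch: pH = pKa + log([ClCH2COO-]/[ClCH2COOH]) = 2.89 + log(0.93/0.49)
pH = 2.89 + (+0.278) = 3.17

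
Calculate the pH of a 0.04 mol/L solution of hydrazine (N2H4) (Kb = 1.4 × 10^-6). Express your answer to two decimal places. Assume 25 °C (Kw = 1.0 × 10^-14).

pH = 10.37

N2H4 + H2O ⇌ N2H5+ + OH-
Kb = [OH-]²/(0.04 − [OH-]) = 1.4 × 10^-6
Assume [OH-] ≪ 0.04: [OH-] ≈ √(1.4 × 10^-6 × 0.04) = 2.37 × 10^-4 M
pOH = −log(2.37 × 10^-4) = 3.63; pH = 14.00 − 3.63 = 10.37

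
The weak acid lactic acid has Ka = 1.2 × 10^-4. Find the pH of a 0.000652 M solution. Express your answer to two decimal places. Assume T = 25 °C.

CH3CH(OH)COOH ⇌ CH3CH(OH)COO- + H+
From the ICE table, Ka = [H+]²/(0.000652 − [H+]) = 1.2 × 10^-4.
[H+] is not negligible relative to C₀; solve [H+]² + 0.00012·[H+] − 7.82e-08 = 0.
[H+] = (−Ka + √(Ka² + 4·Ka·C₀))/2 = 2.26 × 10^-4 M
pH = −log(2.26 × 10^-4) = 3.65

pH = 3.65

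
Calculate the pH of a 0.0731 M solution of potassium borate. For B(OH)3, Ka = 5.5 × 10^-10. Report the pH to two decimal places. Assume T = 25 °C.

B(OH)4- is the conjugate base of the weak acid B(OH)3.
Kb = Kw/Ka = 1.0×10^-14 / 5.5 × 10^-10 = 1.82 × 10^-5
Kb = [OH-]²/(0.0731 − [OH-]) = 1.82 × 10^-5
Assume [OH-] ≪ 0.0731: [OH-] ≈ √(1.82 × 10^-5 × 0.0731) = 1.15 × 10^-3 M
([OH-]/C₀ = 1.6% < 5%, so the approximation holds.)
pOH = 2.94, so pH = 14.00 − pOH = 11.06

pH = 11.06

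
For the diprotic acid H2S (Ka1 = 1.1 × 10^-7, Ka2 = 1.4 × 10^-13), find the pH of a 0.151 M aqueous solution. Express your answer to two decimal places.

Since Ka1 ≫ Ka2, the first ionization dominates [H+].
Ka1 = x²/(0.151 − x) = 1.1 × 10^-7
x ≈ √(1.1 × 10^-7 × 0.151) = 1.29 × 10^-4 M
pH = −log(1.29 × 10^-4) = 3.89

pH = 3.89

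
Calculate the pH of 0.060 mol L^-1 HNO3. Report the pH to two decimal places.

HNO3 is a strong acid and dissociates completely, so [H+] = 0.060 M.
pH = -log(0.06) = 1.22

pH = 1.22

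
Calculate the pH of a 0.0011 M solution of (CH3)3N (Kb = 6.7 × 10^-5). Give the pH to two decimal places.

pH = 10.38

(CH3)3N + H2O ⇌ (CH3)3NH+ + OH-
Kb = [OH-]²/(0.0011 − [OH-]) = 6.7 × 10^-5
Here C₀/Kb ≈ 16.4, so the small-[OH-] approximation fails. Use the quadratic:
[OH-] = [−6.7e-05 + √(6.7e-05² + 2.95e-07)]/2 = 2.40 × 10^-4 M
pOH = 3.62, so pH = 14.00 − pOH = 10.38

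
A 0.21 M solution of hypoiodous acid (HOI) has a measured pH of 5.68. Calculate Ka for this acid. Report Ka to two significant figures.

[H+] = 10^(-5.68) = 2.09 × 10^-6 M
At equilibrium [HA] = 0.21 − 2.09 × 10^-6 = 2.10 × 10^-1 M
Ka = [H+][A-]/[HA] = (2.09 × 10^-6)² / 2.10 × 10^-1 = 2.1 × 10^-11

Ka = 2.1 × 10^-11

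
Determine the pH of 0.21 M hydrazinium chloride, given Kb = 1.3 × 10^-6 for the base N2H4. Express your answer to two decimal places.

pH = 4.40

N2H5+ is the conjugate acid of the weak base N2H4.
Ka = Kw/Kb = 1.0×10^-14 / 1.3 × 10^-6 = 7.69 × 10^-9
From the ICE table, Ka = x²/(0.21 − x) = 7.69 × 10^-9.
Assume x ≪ 0.21: x ≈ √(7.69 × 10^-9 × 0.21) = 4.02 × 10^-5 M
pH = −log(4.02 × 10^-5) = 4.40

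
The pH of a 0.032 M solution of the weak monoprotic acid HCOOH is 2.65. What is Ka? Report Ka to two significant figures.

[H+] = 10^(-2.65) = 2.24 × 10^-3 M
At equilibrium [HA] = 0.032 − 2.24 × 10^-3 = 2.98 × 10^-2 M
Ka = [H+][A-]/[HA] = (2.24 × 10^-3)² / 2.98 × 10^-2 = 1.7 × 10^-4

Ka = 1.7 × 10^-4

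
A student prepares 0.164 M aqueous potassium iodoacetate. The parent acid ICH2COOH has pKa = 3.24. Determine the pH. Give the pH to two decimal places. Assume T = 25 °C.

pH = 8.23

ICH2COO- is the conjugate base of the weak acid ICH2COOH.
Ka = 10^(−3.24) = 5.75 × 10^-4
Kb = Kw/Ka = 1.0×10^-14 / 5.75 × 10^-4 = 1.74 × 10^-11
Let x = [OH-] at equilibrium. Kb = x²/(0.164 − x).
Neglecting x in the denominator: x = √(1.74 × 10^-11 × 0.164) = 1.69 × 10^-6 M
(x/C₀ = 0.001% < 5%, so the approximation holds.)
pOH = 5.77, so pH = 14.00 − pOH = 8.23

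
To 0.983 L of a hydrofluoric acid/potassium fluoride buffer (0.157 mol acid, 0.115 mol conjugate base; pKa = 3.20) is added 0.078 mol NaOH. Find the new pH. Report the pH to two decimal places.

pH = 3.59

OH- converts HF to F-: HF → 0.079 mol, F- → 0.193 mol.
pH = pKa + log(n_F-/n_HF) = 3.20 + log(0.193/0.079) = 3.20 + (+0.388)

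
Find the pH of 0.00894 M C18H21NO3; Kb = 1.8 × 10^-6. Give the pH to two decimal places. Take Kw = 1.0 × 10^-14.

pH = 10.10

C18H21NO3 + H2O ⇌ C18H22NO3+ + OH-
Kb = [OH-]²/(0.00894 − [OH-]) = 1.8 × 10^-6
Assume [OH-] ≪ 0.00894: [OH-] ≈ √(1.8 × 10^-6 × 0.00894) = 1.27 × 10^-4 M
pOH = −log(1.27 × 10^-4) = 3.90; pH = 14.00 − 3.90 = 10.10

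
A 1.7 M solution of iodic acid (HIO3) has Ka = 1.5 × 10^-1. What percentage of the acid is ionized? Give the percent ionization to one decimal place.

25.6%

HIO3 ⇌ IO3- + H+; let x = [H+] at equilibrium.
Solve x² + 0.15x − 0.255 = 0 → x = 4.36 × 10^-1 M
% ionization = x/C₀ × 100% = 4.36 × 10^-1/1.7 × 100% = 25.6%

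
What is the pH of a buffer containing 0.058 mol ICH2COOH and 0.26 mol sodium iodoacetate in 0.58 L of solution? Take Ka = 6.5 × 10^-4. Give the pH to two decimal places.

pH = 3.84

pKa = −log(6.5 × 10^-4) = 3.187
pH = pKa + log([A⁻]/[HA]) = 3.187 + log(0.26/0.058)
pH = 3.187 + (+0.652) = 3.84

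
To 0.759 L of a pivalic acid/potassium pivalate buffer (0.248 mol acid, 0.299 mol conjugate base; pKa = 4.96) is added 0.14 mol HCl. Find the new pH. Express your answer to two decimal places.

After neutralization: n((CH3)3CCOOH) = 0.388 mol, n((CH3)3CCOO-) = 0.159 mol.
pH = pKa + log(n_(CH3)3CCOO-/n_(CH3)3CCOOH) = 4.96 + log(0.159/0.388) = 4.96 + (-0.387)

pH = 4.57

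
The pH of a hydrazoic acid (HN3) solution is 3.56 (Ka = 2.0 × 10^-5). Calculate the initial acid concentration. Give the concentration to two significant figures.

C₀ = 4.1 × 10^-3 M

[H+] = 10^(-3.56) = 2.75 × 10^-4 M = x
Ka = x²/(C₀ − x) ⇒ C₀ = x + x²/Ka
C₀ = 2.75 × 10^-4 + (2.75 × 10^-4)²/(2.0 × 10^-5) = 4.06 × 10^-3 M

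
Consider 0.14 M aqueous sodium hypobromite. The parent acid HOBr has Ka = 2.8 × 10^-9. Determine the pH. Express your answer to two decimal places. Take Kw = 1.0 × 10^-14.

OBr- is the conjugate base of the weak acid HOBr.
Kb = Kw/Ka = 1.0×10^-14 / 2.8 × 10^-9 = 3.57 × 10^-6
From the ICE table, Kb = [OH-]²/(0.14 − [OH-]) = 3.57 × 10^-6.
Assume [OH-] ≪ 0.14: [OH-] ≈ √(3.57 × 10^-6 × 0.14) = 7.07 × 10^-4 M
([OH-]/C₀ = 0.5% < 5%, so the approximation holds.)
pOH = 3.15, so pH = 14.00 − pOH = 10.85

pH = 10.85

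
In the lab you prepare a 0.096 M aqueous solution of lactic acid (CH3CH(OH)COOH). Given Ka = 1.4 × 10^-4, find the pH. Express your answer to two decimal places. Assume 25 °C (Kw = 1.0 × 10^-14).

pH = 2.44

CH3CH(OH)COOH ⇌ CH3CH(OH)COO- + H+
From the ICE table, Ka = [H+]²/(0.096 − [H+]) = 1.4 × 10^-4.
Since Ka ≪ C₀, [H+] ≈ √(Ka·C₀) = 3.67 × 10^-3 M.
pH = −log[H+] = −log(3.67 × 10^-3) = 2.44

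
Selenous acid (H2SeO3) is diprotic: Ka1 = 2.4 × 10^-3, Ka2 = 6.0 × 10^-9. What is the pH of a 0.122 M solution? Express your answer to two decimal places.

pH = 1.80

Since Ka1 ≫ Ka2, the first ionization dominates [H+].
Ka1 = x²/(0.122 − x) = 2.4 × 10^-3
Solving the quadratic: x = (−Ka1 + √(Ka1² + 4·Ka1·C₀))/2 = 1.60 × 10^-2 M
pH = −log(1.60 × 10^-2) = 1.80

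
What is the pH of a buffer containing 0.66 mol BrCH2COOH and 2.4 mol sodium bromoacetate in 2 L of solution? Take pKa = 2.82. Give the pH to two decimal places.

pH = 3.38

Henderson–Hasselbalch: pH = pKa + log([BrCH2COO-]/[BrCH2COOH]) = 2.82 + log(2.4/0.66)
pH = 2.82 + (+0.561) = 3.38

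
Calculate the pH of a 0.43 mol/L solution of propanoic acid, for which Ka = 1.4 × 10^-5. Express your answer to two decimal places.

CH3CH2COOH ⇌ CH3CH2COO- + H+
Let x = [H+] at equilibrium. Ka = x²/(0.43 − x).
Since Ka ≪ C₀, x ≈ √(Ka·C₀) = 2.45 × 10^-3 M.
pH = −log[H+] = −log(2.45 × 10^-3) = 2.61

pH = 2.61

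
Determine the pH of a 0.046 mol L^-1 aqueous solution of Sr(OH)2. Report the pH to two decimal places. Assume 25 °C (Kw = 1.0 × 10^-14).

pH = 12.96

Sr(OH)2 is a strong base (each formula unit releases 2 OH-); [OH-] = 0.092 M.
pOH = -log(0.092) = 1.04
pH = 14.00 - 1.04 = 12.96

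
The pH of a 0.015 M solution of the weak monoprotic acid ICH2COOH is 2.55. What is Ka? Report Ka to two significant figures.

Ka = 6.5 × 10^-4

[H+] = 10^(-2.55) = 2.82 × 10^-3 M
At equilibrium [HA] = 0.015 − 2.82 × 10^-3 = 1.22 × 10^-2 M
Ka = [H+][A-]/[HA] = (2.82 × 10^-3)² / 1.22 × 10^-2 = 6.5 × 10^-4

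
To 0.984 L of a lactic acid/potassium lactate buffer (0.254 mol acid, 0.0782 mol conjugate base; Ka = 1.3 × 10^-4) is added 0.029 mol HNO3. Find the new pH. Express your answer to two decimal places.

Added H+ converts CH3CH(OH)COO- to CH3CH(OH)COOH: CH3CH(OH)COOH → 0.283 mol, CH3CH(OH)COO- → 0.0492 mol.
pKa = −log(1.3 × 10^-4) = 3.886
pH = pKa + log([A⁻]/[HA]) = 3.886 + log(0.0492/0.283) = 3.886 -0.760

pH = 3.13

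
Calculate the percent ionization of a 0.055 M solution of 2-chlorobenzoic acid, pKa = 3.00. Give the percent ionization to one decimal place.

ClC6H4COOH ⇌ ClC6H4COO- + H+; let x = [H+] at equilibrium.
Ka = 10^(−3.00) = 1.00 × 10^-3
Ka = x²/(C₀ − x); solving the quadratic gives x = 6.93 × 10^-3 M.
Fraction ionized = 6.93 × 10^-3 / 0.055 = 0.1260 → 12.6%

12.6%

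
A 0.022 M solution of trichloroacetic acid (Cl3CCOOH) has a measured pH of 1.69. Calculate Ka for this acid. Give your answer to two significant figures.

Ka = 2.6 × 10^-1

[H+] = 10^(-1.69) = 2.04 × 10^-2 M
At equilibrium [HA] = 0.022 − 2.04 × 10^-2 = 1.60 × 10^-3 M
Ka = [H+][A-]/[HA] = (2.04 × 10^-2)² / 1.60 × 10^-3 = 2.6 × 10^-1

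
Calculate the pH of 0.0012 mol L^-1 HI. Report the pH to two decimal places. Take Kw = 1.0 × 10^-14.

pH = 2.92

HI is a strong acid and dissociates completely, so [H+] = 0.0012 M.
pH = -log(0.0012) = 2.92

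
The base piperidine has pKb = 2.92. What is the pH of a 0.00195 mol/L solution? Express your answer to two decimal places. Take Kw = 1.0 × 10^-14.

pH = 11.02

C5H10NH + H2O ⇌ C5H10NH2+ + OH-
Kb = 10^(−2.92) = 1.20 × 10^-3
Let x = [OH-] at equilibrium. Kb = x²/(0.00195 − x).
x is not negligible relative to C₀; solve x² + 0.0012·x − 2.34e-06 = 0.
x = [−0.0012 + √(0.0012² + 9.36e-06)]/2 = 1.04 × 10^-3 M
pOH = −log(1.04 × 10^-3) = 2.98; pH = 14.00 − 2.98 = 11.02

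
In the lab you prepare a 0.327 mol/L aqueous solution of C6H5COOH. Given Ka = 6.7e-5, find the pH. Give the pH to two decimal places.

C6H5COOH ⇌ C6H5COO- + H+
From the ICE table, Ka = [H+]²/(0.327 − [H+]) = 6.7 × 10^-5.
Since Ka ≪ C₀, [H+] ≈ √(Ka·C₀) = 4.68 × 10^-3 M.
([H+]/C₀ = 1.4% < 5%, so the approximation holds.)
pH = −log(4.68 × 10^-3) = 2.33

pH = 2.33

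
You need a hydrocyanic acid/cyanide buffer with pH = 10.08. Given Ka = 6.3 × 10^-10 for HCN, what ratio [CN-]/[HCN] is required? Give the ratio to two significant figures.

pKa = -log(6.3 × 10^-10) = 9.201
pH = pKa + log(r) ⇒ log(r) = 10.08 − 9.201 = +0.879
r = [CN-]/[HCN] = 10^(+0.879) = 7.57

ratio = 7.6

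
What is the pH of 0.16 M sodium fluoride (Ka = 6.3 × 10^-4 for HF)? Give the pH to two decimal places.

pH = 8.20

F- is the conjugate base of the weak acid HF.
Kb = Kw/Ka = 1.0×10^-14 / 6.3 × 10^-4 = 1.59 × 10^-11
From the ICE table, Kb = [OH-]²/(0.16 − [OH-]) = 1.59 × 10^-11.
Assume [OH-] ≪ 0.16: [OH-] ≈ √(1.59 × 10^-11 × 0.16) = 1.59 × 10^-6 M
([OH-]/C₀ = 0.001% < 5%, so the approximation holds.)
pOH = 5.80, so pH = 14.00 − pOH = 8.20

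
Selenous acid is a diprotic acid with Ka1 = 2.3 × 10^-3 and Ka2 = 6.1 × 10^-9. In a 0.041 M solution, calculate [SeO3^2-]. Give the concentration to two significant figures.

6.1 × 10^-9 M

First ionization gives [H+] ≈ [HSeO3-] = 8.63 × 10^-3 M.
Second step: Ka2 = [H+][SeO3^2-]/[HSeO3-] ≈ [SeO3^2-] (since [H+] ≈ [HSeO3-]).
So [SeO3^2-] ≈ Ka2.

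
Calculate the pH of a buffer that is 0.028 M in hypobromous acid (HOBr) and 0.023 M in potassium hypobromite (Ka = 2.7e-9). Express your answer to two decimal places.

pH = 8.48

pKa = −log(2.7 × 10^-9) = 8.569
pH = pKa + log([A⁻]/[HA]) = 8.569 + log(0.023/0.028)
pH = 8.569 + (-0.085) = 8.48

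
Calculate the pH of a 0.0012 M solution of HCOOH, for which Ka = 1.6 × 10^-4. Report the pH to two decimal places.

HCOOH ⇌ HCOO- + H+
From the ICE table, Ka = x²/(0.0012 − x) = 1.6 × 10^-4.
The 5% rule fails; solving x² + Ka·x − Ka·C₀ = 0 exactly:
x = [−0.00016 + √(0.00016² + 7.68e-07)]/2 = 3.65 × 10^-4 M
pH = −log(3.65 × 10^-4) = 3.44

pH = 3.44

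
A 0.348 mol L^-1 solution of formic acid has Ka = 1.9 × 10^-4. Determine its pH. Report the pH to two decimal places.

HCOOH ⇌ HCOO- + H+
Ka = [H+]²/(0.348 − [H+]) = 1.9 × 10^-4
Since Ka ≪ C₀, [H+] ≈ √(Ka·C₀) = 8.13 × 10^-3 M.
pH = −log[H+] = −log(8.13 × 10^-3) = 2.09

pH = 2.09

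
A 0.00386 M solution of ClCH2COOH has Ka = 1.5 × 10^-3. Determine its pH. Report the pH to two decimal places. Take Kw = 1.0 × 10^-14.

pH = 2.75

ClCH2COOH ⇌ ClCH2COO- + H+
Ka = [H+]²/(0.00386 − [H+]) = 1.5 × 10^-3
Here C₀/Ka ≈ 2.57, so the small-[H+] approximation fails. Use the quadratic:
[H+] = (−Ka + √(Ka² + 4·Ka·C₀))/2 = 1.77 × 10^-3 M
pH = −log[H+] = −log(1.77 × 10^-3) = 2.75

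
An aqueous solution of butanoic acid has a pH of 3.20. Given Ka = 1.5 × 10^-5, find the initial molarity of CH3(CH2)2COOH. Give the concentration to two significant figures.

[H+] = 10^(-3.20) = 6.31 × 10^-4 M = x
Ka = x²/(C₀ − x) ⇒ C₀ = x + x²/Ka
C₀ = 6.31 × 10^-4 + (6.31 × 10^-4)²/(1.5 × 10^-5) = 2.72 × 10^-2 M

C₀ = 2.7 × 10^-2 M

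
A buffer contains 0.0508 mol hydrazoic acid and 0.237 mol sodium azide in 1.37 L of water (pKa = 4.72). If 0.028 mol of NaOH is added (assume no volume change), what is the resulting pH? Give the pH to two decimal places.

pH = 5.79

After neutralization: n(HN3) = 0.0228 mol, n(N3-) = 0.265 mol.
pH = pKa + log(n_N3-/n_HN3) = 4.72 + log(0.265/0.0228) = 4.72 + (+1.065)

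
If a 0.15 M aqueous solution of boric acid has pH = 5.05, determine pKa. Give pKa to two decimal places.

[H+] = 10^(-5.05) = 8.91 × 10^-6 M
At equilibrium [HA] = 0.15 − 8.91 × 10^-6 = 1.50 × 10^-1 M
Ka = [H+][A-]/[HA] = (8.91 × 10^-6)² / 1.50 × 10^-1 = 5.29 × 10^-10
pKa = -log(5.29 × 10^-10) = 9.28

pKa = 9.28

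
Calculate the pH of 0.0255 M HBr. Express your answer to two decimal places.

pH = 1.59

HBr is a strong acid and dissociates completely, so [H+] = 0.0255 M.
pH = -log(0.0255) = 1.59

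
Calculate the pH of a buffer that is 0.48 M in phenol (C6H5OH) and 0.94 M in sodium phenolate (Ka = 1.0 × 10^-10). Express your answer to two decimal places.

pH = 10.29

pKa = −log(1.0 × 10^-10) = 10.000
Henderson–Hasselbalch: pH = pKa + log([C6H5O-]/[C6H5OH]) = 10.000 + log(0.94/0.48)
pH = 10.000 + (+0.292) = 10.29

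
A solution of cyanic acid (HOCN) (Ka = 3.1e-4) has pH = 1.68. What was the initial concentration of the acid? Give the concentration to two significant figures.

C₀ = 1.4 M

[H+] = 10^(-1.68) = 2.09 × 10^-2 M = x
Ka = x²/(C₀ − x) ⇒ C₀ = x + x²/Ka
C₀ = 2.09 × 10^-2 + (2.09 × 10^-2)²/(3.1 × 10^-4) = 1.43 M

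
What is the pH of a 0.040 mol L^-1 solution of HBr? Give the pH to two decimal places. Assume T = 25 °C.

HBr is a strong acid and dissociates completely, so [H+] = 0.040 M.
pH = -log(0.04) = 1.40

pH = 1.40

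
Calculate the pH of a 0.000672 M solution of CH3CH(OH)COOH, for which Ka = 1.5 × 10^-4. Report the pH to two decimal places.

pH = 3.60

CH3CH(OH)COOH ⇌ CH3CH(OH)COO- + H+
Ka = [H+]²/(0.000672 − [H+]) = 1.5 × 10^-4
Here C₀/Ka ≈ 4.48, so the small-[H+] approximation fails. Use the quadratic:
[H+] = (−Ka + √(Ka² + 4·Ka·C₀))/2 = 2.51 × 10^-4 M
pH = −log(2.51 × 10^-4) = 3.60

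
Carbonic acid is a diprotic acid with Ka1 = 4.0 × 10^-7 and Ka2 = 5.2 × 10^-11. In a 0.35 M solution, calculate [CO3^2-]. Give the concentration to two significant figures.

5.2 × 10^-11 M

First ionization gives [H+] ≈ [HCO3-] = 3.74 × 10^-4 M.
Second step: Ka2 = [H+][CO3^2-]/[HCO3-] ≈ [CO3^2-] (since [H+] ≈ [HCO3-]).
So [CO3^2-] ≈ Ka2.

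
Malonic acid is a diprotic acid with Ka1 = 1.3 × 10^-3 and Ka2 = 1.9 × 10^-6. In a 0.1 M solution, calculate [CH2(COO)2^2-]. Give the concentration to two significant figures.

First ionization gives [H+] ≈ [CH2(COOH)COO-] = 1.08 × 10^-2 M.
Second step: Ka2 = [H+][CH2(COO)2^2-]/[CH2(COOH)COO-] ≈ [CH2(COO)2^2-] (since [H+] ≈ [CH2(COOH)COO-]).
So [CH2(COO)2^2-] ≈ Ka2.

1.9 × 10^-6 M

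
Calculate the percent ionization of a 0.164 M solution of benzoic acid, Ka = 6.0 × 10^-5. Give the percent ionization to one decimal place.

1.9%

C6H5COOH ⇌ C6H5COO- + H+; let x = [H+] at equilibrium.
x ≈ √(Ka·C₀) = √(6.0 × 10^-5 × 0.164) = 3.14 × 10^-3 M
Fraction ionized = 3.14 × 10^-3 / 0.164 = 0.0191 → 1.9%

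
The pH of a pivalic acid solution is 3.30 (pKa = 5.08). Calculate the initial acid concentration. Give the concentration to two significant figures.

[H+] = 10^(-3.30) = 5.01 × 10^-4 M = x
Ka = 10^(−5.08) = 8.32 × 10^-6
Ka = x²/(C₀ − x) ⇒ C₀ = x + x²/Ka
C₀ = 5.01 × 10^-4 + (5.01 × 10^-4)²/(8.32 × 10^-6) = 3.07 × 10^-2 M

C₀ = 3.1 × 10^-2 M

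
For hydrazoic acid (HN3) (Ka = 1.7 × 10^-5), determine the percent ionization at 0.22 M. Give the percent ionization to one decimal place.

0.9%

HN3 ⇌ N3- + H+; let x = [H+] at equilibrium.
x ≈ √(Ka·C₀) = √(1.7 × 10^-5 × 0.22) = 1.93 × 10^-3 M
Fraction ionized = 1.93 × 10^-3 / 0.22 = 0.0088 → 0.9%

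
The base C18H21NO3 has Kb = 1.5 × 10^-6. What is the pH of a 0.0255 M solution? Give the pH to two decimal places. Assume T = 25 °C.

C18H21NO3 + H2O ⇌ C18H22NO3+ + OH-
From the ICE table, Kb = x²/(0.0255 − x) = 1.5 × 10^-6.
Neglecting x in the denominator: x = √(1.5 × 10^-6 × 0.0255) = 1.96 × 10^-4 M
Check: 0.77% ionized — well under 5%, approximation valid.
pOH = −log(1.96 × 10^-4) = 3.71; pH = 14.00 − 3.71 = 10.29

pH = 10.29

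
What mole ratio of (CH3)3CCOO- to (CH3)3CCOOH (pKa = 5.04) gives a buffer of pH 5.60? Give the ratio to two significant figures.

pH = pKa + log(r) ⇒ log(r) = 5.60 − 5.04 = +0.56
r = [(CH3)3CCOO-]/[(CH3)3CCOOH] = 10^(+0.56) = 3.63

ratio = 3.6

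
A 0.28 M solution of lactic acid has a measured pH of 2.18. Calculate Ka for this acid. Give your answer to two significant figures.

Ka = 1.6 × 10^-4

[H+] = 10^(-2.18) = 6.61 × 10^-3 M
At equilibrium [HA] = 0.28 − 6.61 × 10^-3 = 2.73 × 10^-1 M
Ka = [H+][A-]/[HA] = (6.61 × 10^-3)² / 2.73 × 10^-1 = 1.6 × 10^-4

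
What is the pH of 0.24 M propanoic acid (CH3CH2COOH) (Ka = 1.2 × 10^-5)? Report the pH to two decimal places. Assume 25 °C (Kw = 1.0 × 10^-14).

pH = 2.77

CH3CH2COOH ⇌ CH3CH2COO- + H+
From the ICE table, Ka = [H+]²/(0.24 − [H+]) = 1.2 × 10^-5.
Since Ka ≪ C₀, [H+] ≈ √(Ka·C₀) = 1.70 × 10^-3 M.
pH = −log(1.70 × 10^-3) = 2.77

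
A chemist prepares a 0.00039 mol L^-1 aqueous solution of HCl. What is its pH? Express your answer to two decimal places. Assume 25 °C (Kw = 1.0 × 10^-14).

pH = 3.41

HCl is a strong acid and dissociates completely, so [H+] = 0.00039 M.
pH = -log(0.00039) = 3.41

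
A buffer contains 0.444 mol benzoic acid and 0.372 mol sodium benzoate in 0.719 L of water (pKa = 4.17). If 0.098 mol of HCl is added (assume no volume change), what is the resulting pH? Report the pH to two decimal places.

Added H+ converts C6H5COO- to C6H5COOH: C6H5COOH → 0.542 mol, C6H5COO- → 0.274 mol.
pH = pKa + log(n_C6H5COO-/n_C6H5COOH) = 4.17 + log(0.274/0.542) = 4.17 + (-0.296)

pH = 3.87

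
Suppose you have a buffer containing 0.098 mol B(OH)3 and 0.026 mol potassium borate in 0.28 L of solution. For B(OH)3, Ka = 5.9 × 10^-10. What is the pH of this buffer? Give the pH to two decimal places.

pH = 8.65

pKa = −log(5.9 × 10^-10) = 9.229
Using pH = pKa + log([base]/[acid]) with [base]/[acid] = 0.026/0.098:
pH = 9.229 + (-0.576) = 8.65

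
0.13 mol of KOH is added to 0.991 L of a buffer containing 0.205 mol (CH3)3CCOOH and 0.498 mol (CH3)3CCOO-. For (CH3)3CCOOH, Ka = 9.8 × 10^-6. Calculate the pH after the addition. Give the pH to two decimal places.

After neutralization: n((CH3)3CCOOH) = 0.075 mol, n((CH3)3CCOO-) = 0.628 mol.
pKa = −log(9.8 × 10^-6) = 5.009
Henderson–Hasselbalch with mole ratio 0.628/0.075: pH = 5.009 + (+0.923)

pH = 5.93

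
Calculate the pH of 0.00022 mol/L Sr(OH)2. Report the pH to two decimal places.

pH = 10.64

Sr(OH)2 is a strong base (each formula unit releases 2 OH-); [OH-] = 0.00044 M.
pOH = -log(0.00044) = 3.36
pH = 14.00 - 3.36 = 10.64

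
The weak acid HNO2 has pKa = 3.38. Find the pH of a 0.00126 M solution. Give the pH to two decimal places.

HNO2 ⇌ NO2- + H+
Ka = 10^(−3.38) = 4.17 × 10^-4
Let x = [H+] at equilibrium. Ka = x²/(0.00126 − x).
x is not negligible relative to C₀; solve x² + 0.000417·x − 5.25e-07 = 0.
x = [−0.000417 + √(0.000417² + 2.1e-06)]/2 = 5.46 × 10^-4 M
pH = −log[H+] = −log(5.46 × 10^-4) = 3.26

pH = 3.26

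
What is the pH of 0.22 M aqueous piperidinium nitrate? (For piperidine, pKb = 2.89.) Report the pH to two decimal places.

C5H10NH2+ is the conjugate acid of the weak base C5H10NH.
Kb = 10^(−2.89) = 1.29 × 10^-3
Ka = Kw/Kb = 1.0×10^-14 / 1.29 × 10^-3 = 7.75 × 10^-12
From the ICE table, Ka = [H+]²/(0.22 − [H+]) = 7.75 × 10^-12.
Neglecting [H+] in the denominator: [H+] = √(7.75 × 10^-12 × 0.22) = 1.31 × 10^-6 M
([H+]/C₀ = 0.00059% < 5%, so the approximation holds.)
pH = −log[H+] = −log(1.31 × 10^-6) = 5.88

pH = 5.88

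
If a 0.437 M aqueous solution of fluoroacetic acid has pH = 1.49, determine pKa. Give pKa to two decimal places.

pKa = 2.59

[H+] = 10^(-1.49) = 3.24 × 10^-2 M
At equilibrium [HA] = 0.437 − 3.24 × 10^-2 = 4.05 × 10^-1 M
Ka = [H+][A-]/[HA] = (3.24 × 10^-2)² / 4.05 × 10^-1 = 2.59 × 10^-3
pKa = -log(2.59 × 10^-3) = 2.59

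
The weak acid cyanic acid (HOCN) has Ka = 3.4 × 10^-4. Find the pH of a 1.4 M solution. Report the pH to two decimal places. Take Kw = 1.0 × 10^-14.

pH = 1.66

HOCN ⇌ OCN- + H+
From the ICE table, Ka = x²/(1.4 − x) = 3.4 × 10^-4.
Since Ka ≪ C₀, x ≈ √(Ka·C₀) = 2.18 × 10^-2 M.
Check: 1.6% ionized — well under 5%, approximation valid.
pH = −log[H+] = −log(2.18 × 10^-2) = 1.66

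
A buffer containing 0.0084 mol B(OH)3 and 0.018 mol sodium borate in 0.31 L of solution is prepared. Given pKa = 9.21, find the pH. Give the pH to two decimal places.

pH = 9.54

Henderson–Hasselbalch: pH = pKa + log([B(OH)4-]/[B(OH)3]) = 9.21 + log(0.018/0.0084)
pH = 9.21 + (+0.331) = 9.54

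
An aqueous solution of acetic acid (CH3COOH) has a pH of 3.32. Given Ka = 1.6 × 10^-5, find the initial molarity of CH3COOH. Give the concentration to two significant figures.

[H+] = 10^(-3.32) = 4.79 × 10^-4 M = x
Ka = x²/(C₀ − x) ⇒ C₀ = x + x²/Ka
C₀ = 4.79 × 10^-4 + (4.79 × 10^-4)²/(1.6 × 10^-5) = 1.48 × 10^-2 M

C₀ = 1.5 × 10^-2 M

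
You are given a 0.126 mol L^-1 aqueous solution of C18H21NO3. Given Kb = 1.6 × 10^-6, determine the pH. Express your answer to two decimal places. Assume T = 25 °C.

pH = 10.65

C18H21NO3 + H2O ⇌ C18H22NO3+ + OH-
Kb = [OH-]²/(0.126 − [OH-]) = 1.6 × 10^-6
Neglecting [OH-] in the denominator: [OH-] = √(1.6 × 10^-6 × 0.126) = 4.49 × 10^-4 M
([OH-]/C₀ = 0.36% < 5%, so the approximation holds.)
pOH = 3.35, so pH = 14.00 − pOH = 10.65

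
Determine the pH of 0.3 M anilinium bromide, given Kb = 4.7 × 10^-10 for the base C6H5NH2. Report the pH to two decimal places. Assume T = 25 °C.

pH = 2.60

C6H5NH3+ is the conjugate acid of the weak base C6H5NH2.
Ka = Kw/Kb = 1.0×10^-14 / 4.7 × 10^-10 = 2.13 × 10^-5
From the ICE table, Ka = [H+]²/(0.3 − [H+]) = 2.13 × 10^-5.
Neglecting [H+] in the denominator: [H+] = √(2.13 × 10^-5 × 0.3) = 2.53 × 10^-3 M
pH = −log(2.53 × 10^-3) = 2.60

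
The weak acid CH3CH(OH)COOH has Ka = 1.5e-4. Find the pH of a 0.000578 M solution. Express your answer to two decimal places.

pH = 3.64

CH3CH(OH)COOH ⇌ CH3CH(OH)COO- + H+
Ka = [H+]²/(0.000578 − [H+]) = 1.5 × 10^-4
The 5% rule fails; solving [H+]² + Ka·[H+] − Ka·C₀ = 0 exactly:
[H+] = [−0.00015 + √(0.00015² + 3.47e-07)]/2 = 2.29 × 10^-4 M
pH = −log(2.29 × 10^-4) = 3.64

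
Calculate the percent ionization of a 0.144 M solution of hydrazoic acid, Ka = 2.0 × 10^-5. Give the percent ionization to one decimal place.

1.2%

HN3 ⇌ N3- + H+; let x = [H+] at equilibrium.
x ≈ √(Ka·C₀) = √(2.0 × 10^-5 × 0.144) = 1.70 × 10^-3 M
Fraction ionized = 1.70 × 10^-3 / 0.144 = 0.0118 → 1.2%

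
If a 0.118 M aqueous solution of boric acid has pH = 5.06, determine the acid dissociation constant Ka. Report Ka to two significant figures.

[H+] = 10^(-5.06) = 8.71 × 10^-6 M
At equilibrium [HA] = 0.118 − 8.71 × 10^-6 = 1.18 × 10^-1 M
Ka = [H+][A-]/[HA] = (8.71 × 10^-6)² / 1.18 × 10^-1 = 6.4 × 10^-10

Ka = 6.4 × 10^-10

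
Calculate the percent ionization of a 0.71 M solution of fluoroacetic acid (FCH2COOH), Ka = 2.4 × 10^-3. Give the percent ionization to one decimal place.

5.6%

FCH2COOH ⇌ FCH2COO- + H+; let x = [H+] at equilibrium.
Solve x² + 0.0024x − 0.0017 = 0 → x = 4.01 × 10^-2 M
% ionization = x/C₀ × 100% = 4.01 × 10^-2/0.71 × 100% = 5.6%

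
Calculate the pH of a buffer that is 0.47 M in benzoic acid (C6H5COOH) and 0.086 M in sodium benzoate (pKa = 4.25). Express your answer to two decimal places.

Henderson–Hasselbalch: pH = pKa + log([C6H5COO-]/[C6H5COOH]) = 4.25 + log(0.086/0.47)
pH = 4.25 + (-0.738) = 3.51

pH = 3.51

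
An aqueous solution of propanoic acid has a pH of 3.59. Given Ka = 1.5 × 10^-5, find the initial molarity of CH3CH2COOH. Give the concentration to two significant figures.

C₀ = 4.7 × 10^-3 M

[H+] = 10^(-3.59) = 2.57 × 10^-4 M = x
Ka = x²/(C₀ − x) ⇒ C₀ = x + x²/Ka
C₀ = 2.57 × 10^-4 + (2.57 × 10^-4)²/(1.5 × 10^-5) = 4.66 × 10^-3 M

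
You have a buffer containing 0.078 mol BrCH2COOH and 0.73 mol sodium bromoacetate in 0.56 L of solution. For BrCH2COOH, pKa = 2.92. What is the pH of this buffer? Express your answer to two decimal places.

Henderson–Hasselbalch: pH = pKa + log([BrCH2COO-]/[BrCH2COOH]) = 2.92 + log(0.73/0.078)
pH = 2.92 + (+0.971) = 3.89

pH = 3.89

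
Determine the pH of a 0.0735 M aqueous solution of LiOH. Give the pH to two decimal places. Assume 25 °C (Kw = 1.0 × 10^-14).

LiOH is a strong base; [OH-] = 0.0735 M.
pOH = -log(0.0735) = 1.13
pH = 14.00 - 1.13 = 12.87

pH = 12.87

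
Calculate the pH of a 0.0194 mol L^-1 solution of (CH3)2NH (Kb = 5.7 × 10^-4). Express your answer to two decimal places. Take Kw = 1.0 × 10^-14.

pH = 11.48

(CH3)2NH + H2O ⇌ (CH3)2NH2+ + OH-
From the ICE table, Kb = [OH-]²/(0.0194 − [OH-]) = 5.7 × 10^-4.
The 5% rule fails; solving [OH-]² + Kb·[OH-] − Kb·C₀ = 0 exactly:
[OH-] = (−Kb + √(Kb² + 4·Kb·C₀))/2 = 3.05 × 10^-3 M
pOH = 2.52, so pH = 14.00 − pOH = 11.48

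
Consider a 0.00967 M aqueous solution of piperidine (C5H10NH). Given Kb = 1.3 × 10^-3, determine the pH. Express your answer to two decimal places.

pH = 11.47

C5H10NH + H2O ⇌ C5H10NH2+ + OH-
Let x = [OH-] at equilibrium. Kb = x²/(0.00967 − x).
x is not negligible relative to C₀; solve x² + 0.0013·x − 1.26e-05 = 0.
x = [−0.0013 + √(0.0013² + 5.03e-05)]/2 = 2.95 × 10^-3 M
pOH = 2.53, so pH = 14.00 − pOH = 11.47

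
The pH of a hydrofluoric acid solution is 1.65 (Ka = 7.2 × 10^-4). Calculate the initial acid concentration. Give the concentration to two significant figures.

[H+] = 10^(-1.65) = 2.24 × 10^-2 M = x
Ka = x²/(C₀ − x) ⇒ C₀ = x + x²/Ka
C₀ = 2.24 × 10^-2 + (2.24 × 10^-2)²/(7.2 × 10^-4) = 7.19 × 10^-1 M

C₀ = 7.2 × 10^-1 M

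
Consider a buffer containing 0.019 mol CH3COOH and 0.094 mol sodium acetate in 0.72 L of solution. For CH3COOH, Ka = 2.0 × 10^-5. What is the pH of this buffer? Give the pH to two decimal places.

pH = 5.39

pKa = −log(2.0 × 10^-5) = 4.699
pH = pKa + log([A⁻]/[HA]) = 4.699 + log(0.094/0.019)
pH = 4.699 + (+0.694) = 5.39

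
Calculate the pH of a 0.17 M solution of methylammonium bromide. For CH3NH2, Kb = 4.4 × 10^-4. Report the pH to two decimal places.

CH3NH3+ is the conjugate acid of the weak base CH3NH2.
Ka = Kw/Kb = 1.0×10^-14 / 4.4 × 10^-4 = 2.27 × 10^-11
Let x = [H+] at equilibrium. Ka = x²/(0.17 − x).
Assume x ≪ 0.17: x ≈ √(2.27 × 10^-11 × 0.17) = 1.96 × 10^-6 M
pH = −log[H+] = −log(1.96 × 10^-6) = 5.71

pH = 5.71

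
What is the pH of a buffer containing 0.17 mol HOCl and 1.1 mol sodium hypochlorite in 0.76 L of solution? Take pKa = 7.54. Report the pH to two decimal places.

pH = 8.35

Henderson–Hasselbalch: pH = pKa + log([OCl-]/[HOCl]) = 7.54 + log(1.1/0.17)
pH = 7.54 + (+0.811) = 8.35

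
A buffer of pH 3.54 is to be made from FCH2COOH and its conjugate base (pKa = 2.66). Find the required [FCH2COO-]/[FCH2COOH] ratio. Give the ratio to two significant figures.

pH = pKa + log(r) ⇒ log(r) = 3.54 − 2.66 = +0.88
r = [FCH2COO-]/[FCH2COOH] = 10^(+0.88) = 7.59

ratio = 7.6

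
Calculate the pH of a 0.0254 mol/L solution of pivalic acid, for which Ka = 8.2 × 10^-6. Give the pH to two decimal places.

pH = 3.34

(CH3)3CCOOH ⇌ (CH3)3CCOO- + H+
From the ICE table, Ka = [H+]²/(0.0254 − [H+]) = 8.2 × 10^-6.
Assume [H+] ≪ 0.0254: [H+] ≈ √(8.2 × 10^-6 × 0.0254) = 4.56 × 10^-4 M
([H+]/C₀ = 1.8% < 5%, so the approximation holds.)
pH = −log(4.56 × 10^-4) = 3.34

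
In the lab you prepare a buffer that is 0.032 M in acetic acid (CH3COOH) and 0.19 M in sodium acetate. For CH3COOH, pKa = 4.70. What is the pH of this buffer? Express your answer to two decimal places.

pH = pKa + log([A⁻]/[HA]) = 4.70 + log(0.19/0.032)
pH = 4.70 + (+0.774) = 5.47

pH = 5.47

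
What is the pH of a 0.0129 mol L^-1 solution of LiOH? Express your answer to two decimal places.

LiOH is a strong base; [OH-] = 0.0129 M.
pOH = -log(0.0129) = 1.89
pH = 14.00 - 1.89 = 12.11

pH = 12.11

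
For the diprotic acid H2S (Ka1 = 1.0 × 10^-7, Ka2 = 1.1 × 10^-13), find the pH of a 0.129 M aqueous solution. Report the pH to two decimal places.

pH = 3.94

Since Ka1 ≫ Ka2, the first ionization dominates [H+].
Ka1 = x²/(0.129 − x) = 1.0 × 10^-7
x ≈ √(1.0 × 10^-7 × 0.129) = 1.14 × 10^-4 M
pH = −log(1.14 × 10^-4) = 3.94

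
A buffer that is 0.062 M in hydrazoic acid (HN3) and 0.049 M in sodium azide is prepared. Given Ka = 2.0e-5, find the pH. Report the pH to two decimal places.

pKa = −log(2.0 × 10^-5) = 4.699
Using pH = pKa + log([base]/[acid]) with [base]/[acid] = 0.049/0.062:
pH = 4.699 + (-0.102) = 4.60

pH = 4.60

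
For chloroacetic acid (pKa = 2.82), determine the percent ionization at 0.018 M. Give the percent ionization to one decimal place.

25.1%

ClCH2COOH ⇌ ClCH2COO- + H+; let x = [H+] at equilibrium.
Ka = 10^(−2.82) = 1.51 × 10^-3
Solve x² + 0.00151x − 2.72e-05 = 0 → x = 4.51 × 10^-3 M
% ionization = x/C₀ × 100% = 4.51 × 10^-3/0.018 × 100% = 25.1%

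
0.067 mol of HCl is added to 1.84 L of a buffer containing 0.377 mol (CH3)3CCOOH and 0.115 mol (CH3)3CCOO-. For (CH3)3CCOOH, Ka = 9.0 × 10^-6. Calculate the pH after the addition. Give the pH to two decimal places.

pH = 4.08

After neutralization: n((CH3)3CCOOH) = 0.444 mol, n((CH3)3CCOO-) = 0.048 mol.
pKa = −log(9.0 × 10^-6) = 5.046
pH = pKa + log(n_(CH3)3CCOO-/n_(CH3)3CCOOH) = 5.046 + log(0.048/0.444) = 5.046 + (-0.966)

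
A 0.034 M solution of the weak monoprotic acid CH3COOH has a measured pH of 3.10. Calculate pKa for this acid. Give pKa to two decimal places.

[H+] = 10^(-3.10) = 7.94 × 10^-4 M
At equilibrium [HA] = 0.034 − 7.94 × 10^-4 = 3.32 × 10^-2 M
Ka = [H+][A-]/[HA] = (7.94 × 10^-4)² / 3.32 × 10^-2 = 1.90 × 10^-5
pKa = -log(1.90 × 10^-5) = 4.72

pKa = 4.72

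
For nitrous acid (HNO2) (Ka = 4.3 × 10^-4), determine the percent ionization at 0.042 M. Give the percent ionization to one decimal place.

9.6%

HNO2 ⇌ NO2- + H+; let x = [H+] at equilibrium.
Ka = x²/(C₀ − x); solving the quadratic gives x = 4.04 × 10^-3 M.
% ionization = x/C₀ × 100% = 4.04 × 10^-3/0.042 × 100% = 9.6%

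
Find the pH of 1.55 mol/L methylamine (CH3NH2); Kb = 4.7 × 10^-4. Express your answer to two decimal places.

CH3NH2 + H2O ⇌ CH3NH3+ + OH-
Let x = [OH-] at equilibrium. Kb = x²/(1.55 − x).
Since Kb ≪ C₀, x ≈ √(Kb·C₀) = 2.70 × 10^-2 M.
Check: 1.7% ionized — well under 5%, approximation valid.
pOH = −log(2.70 × 10^-2) = 1.57; pH = 14.00 − 1.57 = 12.43

pH = 12.43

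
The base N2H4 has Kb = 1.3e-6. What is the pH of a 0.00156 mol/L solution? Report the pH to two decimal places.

N2H4 + H2O ⇌ N2H5+ + OH-
Kb = [OH-]²/(0.00156 − [OH-]) = 1.3 × 10^-6
Assume [OH-] ≪ 0.00156: [OH-] ≈ √(1.3 × 10^-6 × 0.00156) = 4.50 × 10^-5 M
([OH-]/C₀ = 2.9% < 5%, so the approximation holds.)
pOH = 4.35, so pH = 14.00 − pOH = 9.65

pH = 9.65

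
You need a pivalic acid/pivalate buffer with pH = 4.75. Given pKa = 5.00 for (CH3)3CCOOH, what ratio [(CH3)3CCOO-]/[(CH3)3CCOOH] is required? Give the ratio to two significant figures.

ratio = 0.56

pH = pKa + log(r) ⇒ log(r) = 4.75 − 5.00 = -0.25
r = [(CH3)3CCOO-]/[(CH3)3CCOOH] = 10^(-0.25) = 0.562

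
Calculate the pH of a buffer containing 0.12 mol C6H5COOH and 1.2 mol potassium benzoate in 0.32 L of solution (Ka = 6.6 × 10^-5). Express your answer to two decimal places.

pKa = −log(6.6 × 10^-5) = 4.180
Using pH = pKa + log([base]/[acid]) with [base]/[acid] = 1.2/0.12:
pH = 4.180 + (+1.000) = 5.18

pH = 5.18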